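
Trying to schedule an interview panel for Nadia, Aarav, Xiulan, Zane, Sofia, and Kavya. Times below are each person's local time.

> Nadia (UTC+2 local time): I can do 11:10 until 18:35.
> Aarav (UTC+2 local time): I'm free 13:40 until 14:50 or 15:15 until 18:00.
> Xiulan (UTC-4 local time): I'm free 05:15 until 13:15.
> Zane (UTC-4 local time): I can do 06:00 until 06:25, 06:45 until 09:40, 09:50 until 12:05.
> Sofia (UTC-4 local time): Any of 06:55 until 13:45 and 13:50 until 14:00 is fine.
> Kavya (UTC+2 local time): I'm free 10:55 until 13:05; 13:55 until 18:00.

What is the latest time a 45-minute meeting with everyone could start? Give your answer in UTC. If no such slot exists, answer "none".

Nadia in UTC: 09:10-16:35 (subtract 2h to convert from UTC+2).
Aarav in UTC: 11:40-12:50, 13:15-16:00 (subtract 2h to convert from UTC+2).
Xiulan in UTC: 09:15-17:15 (add 4h to convert from UTC-4).
Zane in UTC: 10:00-10:25, 10:45-13:40, 13:50-16:05 (add 4h to convert from UTC-4).
Sofia in UTC: 10:55-17:45, 17:50-18:00 (add 4h to convert from UTC-4).
Kavya in UTC: 08:55-11:05, 11:55-16:00 (subtract 2h to convert from UTC+2).
Nadia ∩ Aarav: 11:40-12:50, 13:15-16:00.
Nadia ∩ Aarav ∩ Xiulan: 11:40-12:50, 13:15-16:00.
Nadia ∩ Aarav ∩ Xiulan ∩ Zane: 11:40-12:50, 13:15-13:40, 13:50-16:00.
Nadia ∩ Aarav ∩ Xiulan ∩ Zane ∩ Sofia: 11:40-12:50, 13:15-13:40, 13:50-16:00.
Nadia ∩ Aarav ∩ Xiulan ∩ Zane ∩ Sofia ∩ Kavya: 11:55-12:50, 13:15-13:40, 13:50-16:00.
The last common window of at least 45 minutes is 13:50-16:00; a 45-minute meeting can start as late as 15:15 and still end by 16:00.

15:15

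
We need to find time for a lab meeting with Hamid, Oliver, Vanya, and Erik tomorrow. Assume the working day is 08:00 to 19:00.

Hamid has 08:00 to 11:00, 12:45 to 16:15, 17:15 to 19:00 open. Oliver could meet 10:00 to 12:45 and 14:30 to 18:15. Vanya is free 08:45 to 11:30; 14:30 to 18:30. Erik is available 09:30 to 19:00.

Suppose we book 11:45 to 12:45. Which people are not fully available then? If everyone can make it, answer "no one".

Hamid, Vanya

Hamid: not fully free for 11:45-12:45. Oliver: free for 11:45-12:45. Vanya: not fully free for 11:45-12:45. Erik: free for 11:45-12:45.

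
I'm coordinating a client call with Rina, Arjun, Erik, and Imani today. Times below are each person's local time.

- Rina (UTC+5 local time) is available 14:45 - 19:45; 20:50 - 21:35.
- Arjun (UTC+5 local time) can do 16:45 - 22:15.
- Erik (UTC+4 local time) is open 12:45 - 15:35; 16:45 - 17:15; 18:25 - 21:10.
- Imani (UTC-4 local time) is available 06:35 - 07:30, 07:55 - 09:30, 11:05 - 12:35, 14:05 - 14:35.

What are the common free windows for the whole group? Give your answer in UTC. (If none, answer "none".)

Rina in UTC: 09:45-14:45, 15:50-16:35 (subtract 5h to convert from UTC+5).
Arjun in UTC: 11:45-17:15 (subtract 5h to convert from UTC+5).
Erik in UTC: 08:45-11:35, 12:45-13:15, 14:25-17:10 (subtract 4h to convert from UTC+4).
Imani in UTC: 10:35-11:30, 11:55-13:30, 15:05-16:35, 18:05-18:35 (add 4h to convert from UTC-4).
Rina ∩ Arjun: 11:45-14:45, 15:50-16:35.
Rina ∩ Arjun ∩ Erik: 12:45-13:15, 14:25-14:45, 15:50-16:35.
Rina ∩ Arjun ∩ Erik ∩ Imani: 12:45-13:15, 15:50-16:35.

12:45-13:15, 15:50-16:35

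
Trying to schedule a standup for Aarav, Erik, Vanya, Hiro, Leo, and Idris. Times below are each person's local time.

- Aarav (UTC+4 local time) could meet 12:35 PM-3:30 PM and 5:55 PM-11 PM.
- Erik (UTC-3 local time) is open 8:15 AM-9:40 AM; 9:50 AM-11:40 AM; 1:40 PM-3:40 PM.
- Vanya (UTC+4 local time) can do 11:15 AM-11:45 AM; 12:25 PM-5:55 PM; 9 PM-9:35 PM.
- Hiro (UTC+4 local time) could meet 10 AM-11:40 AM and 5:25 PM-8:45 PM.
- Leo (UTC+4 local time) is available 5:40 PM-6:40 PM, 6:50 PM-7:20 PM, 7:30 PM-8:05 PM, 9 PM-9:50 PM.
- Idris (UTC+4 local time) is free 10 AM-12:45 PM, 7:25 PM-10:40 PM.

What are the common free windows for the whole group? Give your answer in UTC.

none

Aarav in UTC: 08:35-11:30, 13:55-19:00 (subtract 4h to convert from UTC+4).
Erik in UTC: 11:15-12:40, 12:50-14:40, 16:40-18:40 (add 3h to convert from UTC-3).
Vanya in UTC: 07:15-07:45, 08:25-13:55, 17:00-17:35 (subtract 4h to convert from UTC+4).
Hiro in UTC: 06:00-07:40, 13:25-16:45 (subtract 4h to convert from UTC+4).
Leo in UTC: 13:40-14:40, 14:50-15:20, 15:30-16:05, 17:00-17:50 (subtract 4h to convert from UTC+4).
Idris in UTC: 06:00-08:45, 15:25-18:40 (subtract 4h to convert from UTC+4).
Aarav ∩ Erik: 11:15-11:30, 13:55-14:40, 16:40-18:40.
Aarav ∩ Erik ∩ Vanya: 11:15-11:30, 17:00-17:35.
Aarav ∩ Erik ∩ Vanya ∩ Hiro: ∅.
Aarav ∩ Erik ∩ Vanya ∩ Hiro ∩ Leo: ∅.
Aarav ∩ Erik ∩ Vanya ∩ Hiro ∩ Leo ∩ Idris: ∅.
There is no time when everyone is free.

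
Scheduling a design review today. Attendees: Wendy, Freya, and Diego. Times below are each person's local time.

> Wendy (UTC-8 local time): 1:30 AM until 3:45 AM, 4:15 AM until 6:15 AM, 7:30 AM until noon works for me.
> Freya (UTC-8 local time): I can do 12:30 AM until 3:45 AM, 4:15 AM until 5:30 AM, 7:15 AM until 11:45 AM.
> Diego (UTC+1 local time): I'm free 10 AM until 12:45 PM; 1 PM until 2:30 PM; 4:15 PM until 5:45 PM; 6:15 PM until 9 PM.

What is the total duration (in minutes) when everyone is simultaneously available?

435

Wendy in UTC: 09:30-11:45, 12:15-14:15, 15:30-20:00 (add 8h to convert from UTC-8).
Freya in UTC: 08:30-11:45, 12:15-13:30, 15:15-19:45 (add 8h to convert from UTC-8).
Diego in UTC: 09:00-11:45, 12:00-13:30, 15:15-16:45, 17:15-20:00 (subtract 1h to convert from UTC+1).
Wendy ∩ Freya: 09:30-11:45, 12:15-13:30, 15:30-19:45.
Wendy ∩ Freya ∩ Diego: 09:30-11:45, 12:15-13:30, 15:30-16:45, 17:15-19:45.
Those are the intersection windows.
Summing the common windows: 135 + 75 + 75 + 150 = 435 minutes.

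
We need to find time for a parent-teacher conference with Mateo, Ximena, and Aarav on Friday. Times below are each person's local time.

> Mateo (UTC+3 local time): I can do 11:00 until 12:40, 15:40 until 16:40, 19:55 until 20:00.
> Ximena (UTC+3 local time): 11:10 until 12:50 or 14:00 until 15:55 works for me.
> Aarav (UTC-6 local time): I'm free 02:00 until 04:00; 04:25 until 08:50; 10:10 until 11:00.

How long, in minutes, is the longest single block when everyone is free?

90

Mateo in UTC: 08:00-09:40, 12:40-13:40, 16:55-17:00 (subtract 3h to convert from UTC+3).
Ximena in UTC: 08:10-09:50, 11:00-12:55 (subtract 3h to convert from UTC+3).
Aarav in UTC: 08:00-10:00, 10:25-14:50, 16:10-17:00 (add 6h to convert from UTC-6).
Mateo ∩ Ximena: 08:10-09:40, 12:40-12:55.
Mateo ∩ Ximena ∩ Aarav: 08:10-09:40, 12:40-12:55.
The longest is 08:10-09:40 at 90 minutes.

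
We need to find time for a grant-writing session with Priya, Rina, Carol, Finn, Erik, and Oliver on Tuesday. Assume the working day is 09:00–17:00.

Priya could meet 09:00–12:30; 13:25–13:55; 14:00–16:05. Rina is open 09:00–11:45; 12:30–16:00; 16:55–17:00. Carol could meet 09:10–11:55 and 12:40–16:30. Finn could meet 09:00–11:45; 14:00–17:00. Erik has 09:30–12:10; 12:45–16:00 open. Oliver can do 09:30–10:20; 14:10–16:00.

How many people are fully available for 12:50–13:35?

3

Rina, Carol, and Erik can make the full 12:50-13:35 slot — that's 3.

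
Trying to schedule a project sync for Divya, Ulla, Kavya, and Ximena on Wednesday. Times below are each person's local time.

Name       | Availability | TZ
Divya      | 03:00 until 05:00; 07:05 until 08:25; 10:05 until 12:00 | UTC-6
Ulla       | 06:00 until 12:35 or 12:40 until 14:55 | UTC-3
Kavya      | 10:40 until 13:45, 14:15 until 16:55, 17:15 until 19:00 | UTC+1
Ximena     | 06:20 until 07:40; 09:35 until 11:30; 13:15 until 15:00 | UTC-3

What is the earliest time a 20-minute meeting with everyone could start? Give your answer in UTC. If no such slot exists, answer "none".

Divya in UTC: 09:00-11:00, 13:05-14:25, 16:05-18:00 (add 6h to convert from UTC-6).
Ulla in UTC: 09:00-15:35, 15:40-17:55 (add 3h to convert from UTC-3).
Kavya in UTC: 09:40-12:45, 13:15-15:55, 16:15-18:00 (subtract 1h to convert from UTC+1).
Ximena in UTC: 09:20-10:40, 12:35-14:30, 16:15-18:00 (add 3h to convert from UTC-3).
Divya ∩ Ulla: 09:00-11:00, 13:05-14:25, 16:05-17:55.
Divya ∩ Ulla ∩ Kavya: 09:40-11:00, 13:15-14:25, 16:15-17:55.
Divya ∩ Ulla ∩ Kavya ∩ Ximena: 09:40-10:40, 13:15-14:25, 16:15-17:55.
So the common availability across everyone is 09:40-10:40, 13:15-14:25, 16:15-17:55.
The first common window of at least 20 minutes is 09:40-10:40, so the earliest start is 09:40.

09:40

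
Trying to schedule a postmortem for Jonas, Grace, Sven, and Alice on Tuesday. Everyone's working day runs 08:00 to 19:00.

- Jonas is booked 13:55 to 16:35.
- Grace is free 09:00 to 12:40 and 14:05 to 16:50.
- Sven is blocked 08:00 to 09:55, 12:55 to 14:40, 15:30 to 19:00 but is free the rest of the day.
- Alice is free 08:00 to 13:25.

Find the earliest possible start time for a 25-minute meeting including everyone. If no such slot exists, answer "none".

09:55

Jonas free: 08:00-13:55, 16:35-19:00 (invert busy blocks within the working day).
Grace free: 09:00-12:40, 14:05-16:50.
Sven free: 09:55-12:55, 14:40-15:30 (invert busy blocks within the working day).
Alice free: 08:00-13:25.
Jonas ∩ Grace: 09:00-12:40, 16:35-16:50.
Jonas ∩ Grace ∩ Sven: 09:55-12:40.
Jonas ∩ Grace ∩ Sven ∩ Alice: 09:55-12:40.
So the common availability across everyone is 09:55-12:40.
The first common window of at least 25 minutes is 09:55-12:40, so the earliest start is 09:55.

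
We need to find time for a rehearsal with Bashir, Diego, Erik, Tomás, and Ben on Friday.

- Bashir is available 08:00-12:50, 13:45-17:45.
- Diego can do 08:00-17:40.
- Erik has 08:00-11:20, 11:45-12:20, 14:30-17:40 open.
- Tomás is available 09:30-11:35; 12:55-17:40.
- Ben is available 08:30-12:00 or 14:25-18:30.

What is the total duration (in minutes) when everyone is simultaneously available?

Bashir ∩ Diego: 08:00-12:50, 13:45-17:40.
Bashir ∩ Diego ∩ Erik: 08:00-11:20, 11:45-12:20, 14:30-17:40.
Bashir ∩ Diego ∩ Erik ∩ Tomás: 09:30-11:20, 14:30-17:40.
Bashir ∩ Diego ∩ Erik ∩ Tomás ∩ Ben: 09:30-11:20, 14:30-17:40.
Those are the intersection windows.
Summing the common windows: 110 + 190 = 300 minutes.

300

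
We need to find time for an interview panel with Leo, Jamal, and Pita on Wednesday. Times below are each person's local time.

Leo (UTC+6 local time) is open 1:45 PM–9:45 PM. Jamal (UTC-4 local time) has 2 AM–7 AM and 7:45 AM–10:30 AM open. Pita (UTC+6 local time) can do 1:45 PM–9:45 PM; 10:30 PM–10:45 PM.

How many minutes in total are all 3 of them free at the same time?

360

Leo in UTC: 07:45-15:45 (subtract 6h to convert from UTC+6).
Jamal in UTC: 06:00-11:00, 11:45-14:30 (add 4h to convert from UTC-4).
Pita in UTC: 07:45-15:45, 16:30-16:45 (subtract 6h to convert from UTC+6).
Leo ∩ Jamal: 07:45-11:00, 11:45-14:30.
Leo ∩ Jamal ∩ Pita: 07:45-11:00, 11:45-14:30.
So the common availability across everyone is 07:45-11:00, 11:45-14:30.
Summing the common windows: 195 + 165 = 360 minutes.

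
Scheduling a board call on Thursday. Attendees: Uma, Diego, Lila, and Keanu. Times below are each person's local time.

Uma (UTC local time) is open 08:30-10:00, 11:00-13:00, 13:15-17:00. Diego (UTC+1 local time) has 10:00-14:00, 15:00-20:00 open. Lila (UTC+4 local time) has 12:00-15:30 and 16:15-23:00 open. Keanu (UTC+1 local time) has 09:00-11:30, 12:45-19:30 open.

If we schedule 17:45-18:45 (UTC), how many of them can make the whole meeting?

Uma in UTC: 08:30-10:00, 11:00-13:00, 13:15-17:00.
Diego in UTC: 09:00-13:00, 14:00-19:00 (subtract 1h to convert from UTC+1).
Lila in UTC: 08:00-11:30, 12:15-19:00 (subtract 4h to convert from UTC+4).
Keanu in UTC: 08:00-10:30, 11:45-18:30 (subtract 1h to convert from UTC+1).
Diego and Lila can make the full 17:45-18:45 slot — that's 2.

2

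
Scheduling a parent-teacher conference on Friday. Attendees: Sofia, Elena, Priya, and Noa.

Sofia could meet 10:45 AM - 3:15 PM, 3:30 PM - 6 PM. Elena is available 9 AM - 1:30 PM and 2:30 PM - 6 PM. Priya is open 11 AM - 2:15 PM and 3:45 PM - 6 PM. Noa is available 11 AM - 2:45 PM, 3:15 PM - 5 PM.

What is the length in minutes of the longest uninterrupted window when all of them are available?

150

Sofia ∩ Elena: 10:45-13:30, 14:30-15:15, 15:30-18:00.
Sofia ∩ Elena ∩ Priya: 11:00-13:30, 15:45-18:00.
Sofia ∩ Elena ∩ Priya ∩ Noa: 11:00-13:30, 15:45-17:00.
So the common availability across everyone is 11:00-13:30, 15:45-17:00.
The longest is 11:00-13:30 at 150 minutes.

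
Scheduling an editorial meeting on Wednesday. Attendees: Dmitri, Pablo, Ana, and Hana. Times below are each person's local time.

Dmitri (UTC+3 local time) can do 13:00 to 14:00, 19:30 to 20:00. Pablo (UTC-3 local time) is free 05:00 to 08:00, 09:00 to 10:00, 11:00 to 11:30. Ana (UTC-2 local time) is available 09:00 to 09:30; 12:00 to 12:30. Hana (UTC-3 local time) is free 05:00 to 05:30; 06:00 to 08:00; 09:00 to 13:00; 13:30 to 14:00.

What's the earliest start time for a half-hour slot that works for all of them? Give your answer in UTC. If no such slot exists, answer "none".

none

Dmitri in UTC: 10:00-11:00, 16:30-17:00 (subtract 3h to convert from UTC+3).
Pablo in UTC: 08:00-11:00, 12:00-13:00, 14:00-14:30 (add 3h to convert from UTC-3).
Ana in UTC: 11:00-11:30, 14:00-14:30 (add 2h to convert from UTC-2).
Hana in UTC: 08:00-08:30, 09:00-11:00, 12:00-16:00, 16:30-17:00 (add 3h to convert from UTC-3).
Dmitri ∩ Pablo: 10:00-11:00.
Dmitri ∩ Pablo ∩ Ana: ∅.
Dmitri ∩ Pablo ∩ Ana ∩ Hana: ∅.
There is no time when everyone is free.
No common window is at least 30 minutes long.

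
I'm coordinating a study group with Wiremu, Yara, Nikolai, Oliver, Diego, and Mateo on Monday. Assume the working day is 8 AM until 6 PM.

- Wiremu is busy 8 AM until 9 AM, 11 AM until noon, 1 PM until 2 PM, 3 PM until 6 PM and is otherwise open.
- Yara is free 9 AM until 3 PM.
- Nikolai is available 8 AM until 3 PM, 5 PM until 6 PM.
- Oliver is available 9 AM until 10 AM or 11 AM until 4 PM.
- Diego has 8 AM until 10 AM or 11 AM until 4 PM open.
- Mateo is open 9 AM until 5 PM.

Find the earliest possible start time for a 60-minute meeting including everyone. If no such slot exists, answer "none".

09:00

Wiremu free: 09:00-11:00, 12:00-13:00, 14:00-15:00 (invert busy blocks within the working day).
Yara free: 09:00-15:00.
Nikolai free: 08:00-15:00, 17:00-18:00.
Oliver free: 09:00-10:00, 11:00-16:00.
Diego free: 08:00-10:00, 11:00-16:00.
Mateo free: 09:00-17:00.
Wiremu ∩ Yara: 09:00-11:00, 12:00-13:00, 14:00-15:00.
Wiremu ∩ Yara ∩ Nikolai: 09:00-11:00, 12:00-13:00, 14:00-15:00.
Wiremu ∩ Yara ∩ Nikolai ∩ Oliver: 09:00-10:00, 12:00-13:00, 14:00-15:00.
Wiremu ∩ Yara ∩ Nikolai ∩ Oliver ∩ Diego: 09:00-10:00, 12:00-13:00, 14:00-15:00.
Wiremu ∩ Yara ∩ Nikolai ∩ Oliver ∩ Diego ∩ Mateo: 09:00-10:00, 12:00-13:00, 14:00-15:00.
The first common window of at least 60 minutes is 09:00-10:00, so the earliest start is 09:00.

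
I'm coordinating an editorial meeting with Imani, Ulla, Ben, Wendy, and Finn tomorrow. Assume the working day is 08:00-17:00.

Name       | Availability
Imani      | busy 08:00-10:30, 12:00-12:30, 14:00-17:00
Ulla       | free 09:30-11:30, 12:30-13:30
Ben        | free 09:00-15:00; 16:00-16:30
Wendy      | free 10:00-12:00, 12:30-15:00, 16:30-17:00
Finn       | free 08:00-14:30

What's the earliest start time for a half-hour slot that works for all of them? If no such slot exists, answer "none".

Imani free: 10:30-12:00, 12:30-14:00 (invert busy blocks within the working day).
Ulla free: 09:30-11:30, 12:30-13:30.
Ben free: 09:00-15:00, 16:00-16:30.
Wendy free: 10:00-12:00, 12:30-15:00, 16:30-17:00.
Finn free: 08:00-14:30.
Imani ∩ Ulla: 10:30-11:30, 12:30-13:30.
Imani ∩ Ulla ∩ Ben: 10:30-11:30, 12:30-13:30.
Imani ∩ Ulla ∩ Ben ∩ Wendy: 10:30-11:30, 12:30-13:30.
Imani ∩ Ulla ∩ Ben ∩ Wendy ∩ Finn: 10:30-11:30, 12:30-13:30.
Those are the intersection windows.
The first common window of at least 30 minutes is 10:30-11:30, so the earliest start is 10:30.

10:30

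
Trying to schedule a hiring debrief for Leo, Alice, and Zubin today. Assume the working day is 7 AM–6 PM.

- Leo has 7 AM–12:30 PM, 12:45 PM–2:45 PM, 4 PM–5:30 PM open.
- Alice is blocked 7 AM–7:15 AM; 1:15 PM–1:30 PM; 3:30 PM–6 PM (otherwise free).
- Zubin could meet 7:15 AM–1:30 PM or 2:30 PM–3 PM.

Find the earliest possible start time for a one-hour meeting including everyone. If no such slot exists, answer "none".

07:15

Leo free: 07:00-12:30, 12:45-14:45, 16:00-17:30.
Alice free: 07:15-13:15, 13:30-15:30 (invert busy blocks within the working day).
Zubin free: 07:15-13:30, 14:30-15:00.
Leo ∩ Alice: 07:15-12:30, 12:45-13:15, 13:30-14:45.
Leo ∩ Alice ∩ Zubin: 07:15-12:30, 12:45-13:15, 14:30-14:45.
The first common window of at least 60 minutes is 07:15-12:30, so the earliest start is 07:15.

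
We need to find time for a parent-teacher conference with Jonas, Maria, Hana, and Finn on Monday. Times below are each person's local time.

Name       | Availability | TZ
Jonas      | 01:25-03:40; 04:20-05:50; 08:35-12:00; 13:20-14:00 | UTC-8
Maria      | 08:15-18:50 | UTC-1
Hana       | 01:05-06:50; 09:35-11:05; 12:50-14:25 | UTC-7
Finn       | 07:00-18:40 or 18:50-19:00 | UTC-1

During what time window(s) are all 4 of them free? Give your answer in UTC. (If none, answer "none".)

09:25-11:40, 12:20-13:50, 16:35-18:05

Jonas in UTC: 09:25-11:40, 12:20-13:50, 16:35-20:00, 21:20-22:00 (add 8h to convert from UTC-8).
Maria in UTC: 09:15-19:50 (add 1h to convert from UTC-1).
Hana in UTC: 08:05-13:50, 16:35-18:05, 19:50-21:25 (add 7h to convert from UTC-7).
Finn in UTC: 08:00-19:40, 19:50-20:00 (add 1h to convert from UTC-1).
Jonas ∩ Maria: 09:25-11:40, 12:20-13:50, 16:35-19:50.
Jonas ∩ Maria ∩ Hana: 09:25-11:40, 12:20-13:50, 16:35-18:05.
Jonas ∩ Maria ∩ Hana ∩ Finn: 09:25-11:40, 12:20-13:50, 16:35-18:05.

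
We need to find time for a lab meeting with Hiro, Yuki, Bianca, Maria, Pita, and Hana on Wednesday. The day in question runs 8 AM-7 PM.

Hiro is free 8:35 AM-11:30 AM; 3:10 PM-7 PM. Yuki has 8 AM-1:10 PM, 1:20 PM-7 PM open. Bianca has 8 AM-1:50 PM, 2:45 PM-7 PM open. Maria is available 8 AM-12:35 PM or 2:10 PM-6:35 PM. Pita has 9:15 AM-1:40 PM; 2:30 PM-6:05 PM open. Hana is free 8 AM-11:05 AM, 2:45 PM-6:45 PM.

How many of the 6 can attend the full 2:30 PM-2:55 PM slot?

Yuki, Maria, and Pita can make the full 14:30-14:55 slot — that's 3.

3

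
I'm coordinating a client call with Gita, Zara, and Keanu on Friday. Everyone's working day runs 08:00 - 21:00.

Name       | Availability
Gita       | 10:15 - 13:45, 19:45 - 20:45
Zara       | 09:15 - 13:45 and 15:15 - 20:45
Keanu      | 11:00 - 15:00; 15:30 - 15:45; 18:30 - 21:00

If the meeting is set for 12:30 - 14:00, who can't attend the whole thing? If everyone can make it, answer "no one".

Gita: not fully free for 12:30-14:00. Zara: not fully free for 12:30-14:00. Keanu: free for 12:30-14:00.

Gita, Zara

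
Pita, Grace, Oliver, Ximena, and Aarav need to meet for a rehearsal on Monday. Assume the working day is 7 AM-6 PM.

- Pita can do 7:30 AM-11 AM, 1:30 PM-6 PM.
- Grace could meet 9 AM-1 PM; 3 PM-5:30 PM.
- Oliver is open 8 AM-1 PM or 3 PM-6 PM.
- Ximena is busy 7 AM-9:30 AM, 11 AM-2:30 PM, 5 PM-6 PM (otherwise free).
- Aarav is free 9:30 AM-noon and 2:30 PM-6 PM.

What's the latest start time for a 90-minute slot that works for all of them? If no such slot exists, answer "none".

15:30

Pita free: 07:30-11:00, 13:30-18:00.
Grace free: 09:00-13:00, 15:00-17:30.
Oliver free: 08:00-13:00, 15:00-18:00.
Ximena free: 09:30-11:00, 14:30-17:00 (invert busy blocks within the working day).
Aarav free: 09:30-12:00, 14:30-18:00.
Pita ∩ Grace: 09:00-11:00, 15:00-17:30.
Pita ∩ Grace ∩ Oliver: 09:00-11:00, 15:00-17:30.
Pita ∩ Grace ∩ Oliver ∩ Ximena: 09:30-11:00, 15:00-17:00.
Pita ∩ Grace ∩ Oliver ∩ Ximena ∩ Aarav: 09:30-11:00, 15:00-17:00.
Those are the intersection windows.
The last common window of at least 90 minutes is 15:00-17:00; a 90-minute meeting can start as late as 15:30 and still end by 17:00.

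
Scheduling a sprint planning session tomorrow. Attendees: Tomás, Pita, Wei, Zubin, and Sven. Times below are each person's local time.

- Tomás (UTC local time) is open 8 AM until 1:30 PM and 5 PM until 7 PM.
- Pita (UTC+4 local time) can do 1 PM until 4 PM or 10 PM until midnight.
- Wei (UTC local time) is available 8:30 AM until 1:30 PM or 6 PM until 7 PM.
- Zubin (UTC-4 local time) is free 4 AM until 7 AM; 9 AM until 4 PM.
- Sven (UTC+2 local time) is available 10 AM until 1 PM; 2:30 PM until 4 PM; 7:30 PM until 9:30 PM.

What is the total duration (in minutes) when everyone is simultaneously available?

Tomás in UTC: 08:00-13:30, 17:00-19:00.
Pita in UTC: 09:00-12:00, 18:00-20:00 (subtract 4h to convert from UTC+4).
Wei in UTC: 08:30-13:30, 18:00-19:00.
Zubin in UTC: 08:00-11:00, 13:00-20:00 (add 4h to convert from UTC-4).
Sven in UTC: 08:00-11:00, 12:30-14:00, 17:30-19:30 (subtract 2h to convert from UTC+2).
Tomás ∩ Pita: 09:00-12:00, 18:00-19:00.
Tomás ∩ Pita ∩ Wei: 09:00-12:00, 18:00-19:00.
Tomás ∩ Pita ∩ Wei ∩ Zubin: 09:00-11:00, 18:00-19:00.
Tomás ∩ Pita ∩ Wei ∩ Zubin ∩ Sven: 09:00-11:00, 18:00-19:00.
So the common availability across everyone is 09:00-11:00, 18:00-19:00.
Summing the common windows: 120 + 60 = 180 minutes.

180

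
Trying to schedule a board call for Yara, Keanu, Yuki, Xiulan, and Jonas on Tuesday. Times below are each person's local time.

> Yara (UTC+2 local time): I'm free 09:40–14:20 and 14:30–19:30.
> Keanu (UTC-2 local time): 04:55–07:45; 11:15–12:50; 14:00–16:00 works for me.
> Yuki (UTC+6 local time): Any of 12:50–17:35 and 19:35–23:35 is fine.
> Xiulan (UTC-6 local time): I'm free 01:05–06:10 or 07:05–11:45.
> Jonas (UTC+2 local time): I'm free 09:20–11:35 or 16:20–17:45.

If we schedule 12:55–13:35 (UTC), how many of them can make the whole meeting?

1

Yara in UTC: 07:40-12:20, 12:30-17:30 (subtract 2h to convert from UTC+2).
Keanu in UTC: 06:55-09:45, 13:15-14:50, 16:00-18:00 (add 2h to convert from UTC-2).
Yuki in UTC: 06:50-11:35, 13:35-17:35 (subtract 6h to convert from UTC+6).
Xiulan in UTC: 07:05-12:10, 13:05-17:45 (add 6h to convert from UTC-6).
Jonas in UTC: 07:20-09:35, 14:20-15:45 (subtract 2h to convert from UTC+2).
Yara can make the full 12:55-13:35 slot — that's 1.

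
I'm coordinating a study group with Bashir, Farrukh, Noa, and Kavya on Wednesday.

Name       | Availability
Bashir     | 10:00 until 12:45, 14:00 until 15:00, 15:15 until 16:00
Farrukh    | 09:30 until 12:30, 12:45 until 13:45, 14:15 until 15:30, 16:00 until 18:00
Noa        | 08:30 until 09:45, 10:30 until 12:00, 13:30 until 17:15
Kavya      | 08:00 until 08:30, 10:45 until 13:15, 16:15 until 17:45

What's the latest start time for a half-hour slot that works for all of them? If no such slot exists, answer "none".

Bashir ∩ Farrukh: 10:00-12:30, 14:15-15:00, 15:15-15:30.
Bashir ∩ Farrukh ∩ Noa: 10:30-12:00, 14:15-15:00, 15:15-15:30.
Bashir ∩ Farrukh ∩ Noa ∩ Kavya: 10:45-12:00.
Those are the intersection windows.
The last common window of at least 30 minutes is 10:45-12:00; a 30-minute meeting can start as late as 11:30 and still end by 12:00.

11:30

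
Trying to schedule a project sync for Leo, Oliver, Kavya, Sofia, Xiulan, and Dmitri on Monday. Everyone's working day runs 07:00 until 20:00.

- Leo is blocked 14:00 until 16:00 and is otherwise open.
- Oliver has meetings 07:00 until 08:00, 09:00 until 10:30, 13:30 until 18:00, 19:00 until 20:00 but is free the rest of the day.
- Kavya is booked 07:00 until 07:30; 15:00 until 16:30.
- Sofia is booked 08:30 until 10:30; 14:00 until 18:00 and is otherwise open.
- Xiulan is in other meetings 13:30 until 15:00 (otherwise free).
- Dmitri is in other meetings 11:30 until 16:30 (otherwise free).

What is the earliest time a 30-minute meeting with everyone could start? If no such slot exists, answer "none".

Leo free: 07:00-14:00, 16:00-20:00 (invert busy blocks within the working day).
Oliver free: 08:00-09:00, 10:30-13:30, 18:00-19:00 (invert busy blocks within the working day).
Kavya free: 07:30-15:00, 16:30-20:00 (invert busy blocks within the working day).
Sofia free: 07:00-08:30, 10:30-14:00, 18:00-20:00 (invert busy blocks within the working day).
Xiulan free: 07:00-13:30, 15:00-20:00 (invert busy blocks within the working day).
Dmitri free: 07:00-11:30, 16:30-20:00 (invert busy blocks within the working day).
Leo ∩ Oliver: 08:00-09:00, 10:30-13:30, 18:00-19:00.
Leo ∩ Oliver ∩ Kavya: 08:00-09:00, 10:30-13:30, 18:00-19:00.
Leo ∩ Oliver ∩ Kavya ∩ Sofia: 08:00-08:30, 10:30-13:30, 18:00-19:00.
Leo ∩ Oliver ∩ Kavya ∩ Sofia ∩ Xiulan: 08:00-08:30, 10:30-13:30, 18:00-19:00.
Leo ∩ Oliver ∩ Kavya ∩ Sofia ∩ Xiulan ∩ Dmitri: 08:00-08:30, 10:30-11:30, 18:00-19:00.
So the common availability across everyone is 08:00-08:30, 10:30-11:30, 18:00-19:00.
The first common window of at least 30 minutes is 08:00-08:30, so the earliest start is 08:00.

08:00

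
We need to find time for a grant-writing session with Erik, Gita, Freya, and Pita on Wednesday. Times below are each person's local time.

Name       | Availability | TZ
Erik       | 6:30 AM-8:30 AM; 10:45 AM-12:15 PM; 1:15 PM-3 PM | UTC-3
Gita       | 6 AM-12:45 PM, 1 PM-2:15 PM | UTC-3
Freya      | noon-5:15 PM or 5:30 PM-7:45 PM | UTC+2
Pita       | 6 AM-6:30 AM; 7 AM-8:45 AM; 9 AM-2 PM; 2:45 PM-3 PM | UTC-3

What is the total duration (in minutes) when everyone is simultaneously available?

225

Erik in UTC: 09:30-11:30, 13:45-15:15, 16:15-18:00 (add 3h to convert from UTC-3).
Gita in UTC: 09:00-15:45, 16:00-17:15 (add 3h to convert from UTC-3).
Freya in UTC: 10:00-15:15, 15:30-17:45 (subtract 2h to convert from UTC+2).
Pita in UTC: 09:00-09:30, 10:00-11:45, 12:00-17:00, 17:45-18:00 (add 3h to convert from UTC-3).
Erik ∩ Gita: 09:30-11:30, 13:45-15:15, 16:15-17:15.
Erik ∩ Gita ∩ Freya: 10:00-11:30, 13:45-15:15, 16:15-17:15.
Erik ∩ Gita ∩ Freya ∩ Pita: 10:00-11:30, 13:45-15:15, 16:15-17:00.
So the common availability across everyone is 10:00-11:30, 13:45-15:15, 16:15-17:00.
Summing the common windows: 90 + 90 + 45 = 225 minutes.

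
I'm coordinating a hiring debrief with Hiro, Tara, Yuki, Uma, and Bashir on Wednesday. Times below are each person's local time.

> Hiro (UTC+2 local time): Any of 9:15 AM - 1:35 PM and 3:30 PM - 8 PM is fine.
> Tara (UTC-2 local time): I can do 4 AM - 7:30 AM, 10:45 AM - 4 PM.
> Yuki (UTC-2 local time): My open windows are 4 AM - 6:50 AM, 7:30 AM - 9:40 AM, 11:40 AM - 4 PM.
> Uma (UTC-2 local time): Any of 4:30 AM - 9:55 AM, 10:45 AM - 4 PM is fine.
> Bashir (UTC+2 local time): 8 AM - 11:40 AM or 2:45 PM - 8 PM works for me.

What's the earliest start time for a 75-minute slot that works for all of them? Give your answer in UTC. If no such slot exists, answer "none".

07:15

Hiro in UTC: 07:15-11:35, 13:30-18:00 (subtract 2h to convert from UTC+2).
Tara in UTC: 06:00-09:30, 12:45-18:00 (add 2h to convert from UTC-2).
Yuki in UTC: 06:00-08:50, 09:30-11:40, 13:40-18:00 (add 2h to convert from UTC-2).
Uma in UTC: 06:30-11:55, 12:45-18:00 (add 2h to convert from UTC-2).
Bashir in UTC: 06:00-09:40, 12:45-18:00 (subtract 2h to convert from UTC+2).
Hiro ∩ Tara: 07:15-09:30, 13:30-18:00.
Hiro ∩ Tara ∩ Yuki: 07:15-08:50, 13:40-18:00.
Hiro ∩ Tara ∩ Yuki ∩ Uma: 07:15-08:50, 13:40-18:00.
Hiro ∩ Tara ∩ Yuki ∩ Uma ∩ Bashir: 07:15-08:50, 13:40-18:00.
Those are the intersection windows.
The first common window of at least 75 minutes is 07:15-08:50, so the earliest start is 07:15.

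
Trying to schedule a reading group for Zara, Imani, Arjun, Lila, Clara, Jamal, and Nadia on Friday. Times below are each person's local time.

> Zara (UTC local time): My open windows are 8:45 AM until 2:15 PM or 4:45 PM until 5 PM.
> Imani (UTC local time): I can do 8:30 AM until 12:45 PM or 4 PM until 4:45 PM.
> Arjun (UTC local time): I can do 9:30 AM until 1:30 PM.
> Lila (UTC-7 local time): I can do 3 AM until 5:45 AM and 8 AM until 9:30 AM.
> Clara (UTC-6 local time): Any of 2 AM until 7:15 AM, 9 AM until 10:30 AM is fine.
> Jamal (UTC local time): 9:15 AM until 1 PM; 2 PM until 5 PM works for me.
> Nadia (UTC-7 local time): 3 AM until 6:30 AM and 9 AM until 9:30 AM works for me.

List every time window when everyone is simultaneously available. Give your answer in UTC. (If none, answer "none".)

Zara in UTC: 08:45-14:15, 16:45-17:00.
Imani in UTC: 08:30-12:45, 16:00-16:45.
Arjun in UTC: 09:30-13:30.
Lila in UTC: 10:00-12:45, 15:00-16:30 (add 7h to convert from UTC-7).
Clara in UTC: 08:00-13:15, 15:00-16:30 (add 6h to convert from UTC-6).
Jamal in UTC: 09:15-13:00, 14:00-17:00.
Nadia in UTC: 10:00-13:30, 16:00-16:30 (add 7h to convert from UTC-7).
Zara ∩ Imani: 08:45-12:45.
Zara ∩ Imani ∩ Arjun: 09:30-12:45.
Zara ∩ Imani ∩ Arjun ∩ Lila: 10:00-12:45.
Zara ∩ Imani ∩ Arjun ∩ Lila ∩ Clara: 10:00-12:45.
Zara ∩ Imani ∩ Arjun ∩ Lila ∩ Clara ∩ Jamal: 10:00-12:45.
Zara ∩ Imani ∩ Arjun ∩ Lila ∩ Clara ∩ Jamal ∩ Nadia: 10:00-12:45.

10:00-12:45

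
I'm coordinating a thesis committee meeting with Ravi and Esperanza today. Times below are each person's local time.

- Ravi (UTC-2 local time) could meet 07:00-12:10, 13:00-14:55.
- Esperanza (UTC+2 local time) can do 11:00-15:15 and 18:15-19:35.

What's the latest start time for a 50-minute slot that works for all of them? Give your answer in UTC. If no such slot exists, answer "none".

Ravi in UTC: 09:00-14:10, 15:00-16:55 (add 2h to convert from UTC-2).
Esperanza in UTC: 09:00-13:15, 16:15-17:35 (subtract 2h to convert from UTC+2).
Ravi ∩ Esperanza: 09:00-13:15, 16:15-16:55.
Those are the intersection windows.
The last common window of at least 50 minutes is 09:00-13:15; a 50-minute meeting can start as late as 12:25 and still end by 13:15.

12:25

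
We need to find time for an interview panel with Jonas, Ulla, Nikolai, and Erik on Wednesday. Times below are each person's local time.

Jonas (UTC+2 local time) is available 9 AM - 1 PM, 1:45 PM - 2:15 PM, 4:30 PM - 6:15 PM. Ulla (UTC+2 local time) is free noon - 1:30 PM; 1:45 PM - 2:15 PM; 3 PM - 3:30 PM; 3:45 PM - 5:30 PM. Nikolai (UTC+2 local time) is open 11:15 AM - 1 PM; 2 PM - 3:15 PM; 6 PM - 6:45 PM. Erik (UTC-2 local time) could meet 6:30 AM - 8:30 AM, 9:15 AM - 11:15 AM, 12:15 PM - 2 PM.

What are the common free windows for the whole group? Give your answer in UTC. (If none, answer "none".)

10:00-10:30, 12:00-12:15

Jonas in UTC: 07:00-11:00, 11:45-12:15, 14:30-16:15 (subtract 2h to convert from UTC+2).
Ulla in UTC: 10:00-11:30, 11:45-12:15, 13:00-13:30, 13:45-15:30 (subtract 2h to convert from UTC+2).
Nikolai in UTC: 09:15-11:00, 12:00-13:15, 16:00-16:45 (subtract 2h to convert from UTC+2).
Erik in UTC: 08:30-10:30, 11:15-13:15, 14:15-16:00 (add 2h to convert from UTC-2).
Jonas ∩ Ulla: 10:00-11:00, 11:45-12:15, 14:30-15:30.
Jonas ∩ Ulla ∩ Nikolai: 10:00-11:00, 12:00-12:15.
Jonas ∩ Ulla ∩ Nikolai ∩ Erik: 10:00-10:30, 12:00-12:15.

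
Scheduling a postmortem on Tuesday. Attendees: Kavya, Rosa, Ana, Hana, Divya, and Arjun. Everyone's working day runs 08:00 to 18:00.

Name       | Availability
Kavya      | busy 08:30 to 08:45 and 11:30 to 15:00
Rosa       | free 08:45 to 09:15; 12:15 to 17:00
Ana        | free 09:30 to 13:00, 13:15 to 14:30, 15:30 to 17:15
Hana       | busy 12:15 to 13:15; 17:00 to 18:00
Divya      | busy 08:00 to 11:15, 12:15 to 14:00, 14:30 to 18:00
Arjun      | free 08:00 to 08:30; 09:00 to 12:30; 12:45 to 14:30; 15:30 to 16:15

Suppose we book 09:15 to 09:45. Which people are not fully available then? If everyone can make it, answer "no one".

Ana, Divya, Rosa

Kavya free: 08:00-08:30, 08:45-11:30, 15:00-18:00 (invert busy blocks within the working day).
Rosa free: 08:45-09:15, 12:15-17:00.
Ana free: 09:30-13:00, 13:15-14:30, 15:30-17:15.
Hana free: 08:00-12:15, 13:15-17:00 (invert busy blocks within the working day).
Divya free: 11:15-12:15, 14:00-14:30 (invert busy blocks within the working day).
Arjun free: 08:00-08:30, 09:00-12:30, 12:45-14:30, 15:30-16:15.
Kavya: free for 09:15-09:45. Rosa: not fully free for 09:15-09:45. Ana: not fully free for 09:15-09:45. Hana: free for 09:15-09:45. Divya: not fully free for 09:15-09:45. Arjun: free for 09:15-09:45.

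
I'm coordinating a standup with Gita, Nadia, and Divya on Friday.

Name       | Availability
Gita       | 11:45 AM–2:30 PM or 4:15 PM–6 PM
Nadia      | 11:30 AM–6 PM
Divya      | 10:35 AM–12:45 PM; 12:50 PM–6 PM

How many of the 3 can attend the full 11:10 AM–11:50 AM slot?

Divya can make the full 11:10-11:50 slot — that's 1.

1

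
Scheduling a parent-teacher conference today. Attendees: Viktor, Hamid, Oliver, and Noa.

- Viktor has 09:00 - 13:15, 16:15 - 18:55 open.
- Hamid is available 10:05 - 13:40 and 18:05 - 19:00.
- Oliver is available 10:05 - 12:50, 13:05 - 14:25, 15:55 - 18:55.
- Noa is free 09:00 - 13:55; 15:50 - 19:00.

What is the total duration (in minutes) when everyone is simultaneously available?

225

Viktor ∩ Hamid: 10:05-13:15, 18:05-18:55.
Viktor ∩ Hamid ∩ Oliver: 10:05-12:50, 13:05-13:15, 18:05-18:55.
Viktor ∩ Hamid ∩ Oliver ∩ Noa: 10:05-12:50, 13:05-13:15, 18:05-18:55.
Summing the common windows: 165 + 10 + 50 = 225 minutes.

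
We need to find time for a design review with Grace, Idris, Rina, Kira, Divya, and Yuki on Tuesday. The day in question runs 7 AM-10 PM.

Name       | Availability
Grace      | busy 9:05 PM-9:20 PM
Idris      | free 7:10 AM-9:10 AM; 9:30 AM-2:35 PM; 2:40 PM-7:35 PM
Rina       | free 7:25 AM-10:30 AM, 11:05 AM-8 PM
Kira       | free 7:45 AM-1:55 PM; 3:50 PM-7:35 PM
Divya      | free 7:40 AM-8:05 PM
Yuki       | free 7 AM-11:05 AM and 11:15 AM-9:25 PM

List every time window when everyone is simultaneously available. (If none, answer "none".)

07:45-09:10, 09:30-10:30, 11:15-13:55, 15:50-19:35

Grace free: 07:00-21:05, 21:20-22:00 (invert busy blocks within the working day).
Idris free: 07:10-09:10, 09:30-14:35, 14:40-19:35.
Rina free: 07:25-10:30, 11:05-20:00.
Kira free: 07:45-13:55, 15:50-19:35.
Divya free: 07:40-20:05.
Yuki free: 07:00-11:05, 11:15-21:25.
Grace ∩ Idris: 07:10-09:10, 09:30-14:35, 14:40-19:35.
Grace ∩ Idris ∩ Rina: 07:25-09:10, 09:30-10:30, 11:05-14:35, 14:40-19:35.
Grace ∩ Idris ∩ Rina ∩ Kira: 07:45-09:10, 09:30-10:30, 11:05-13:55, 15:50-19:35.
Grace ∩ Idris ∩ Rina ∩ Kira ∩ Divya: 07:45-09:10, 09:30-10:30, 11:05-13:55, 15:50-19:35.
Grace ∩ Idris ∩ Rina ∩ Kira ∩ Divya ∩ Yuki: 07:45-09:10, 09:30-10:30, 11:15-13:55, 15:50-19:35.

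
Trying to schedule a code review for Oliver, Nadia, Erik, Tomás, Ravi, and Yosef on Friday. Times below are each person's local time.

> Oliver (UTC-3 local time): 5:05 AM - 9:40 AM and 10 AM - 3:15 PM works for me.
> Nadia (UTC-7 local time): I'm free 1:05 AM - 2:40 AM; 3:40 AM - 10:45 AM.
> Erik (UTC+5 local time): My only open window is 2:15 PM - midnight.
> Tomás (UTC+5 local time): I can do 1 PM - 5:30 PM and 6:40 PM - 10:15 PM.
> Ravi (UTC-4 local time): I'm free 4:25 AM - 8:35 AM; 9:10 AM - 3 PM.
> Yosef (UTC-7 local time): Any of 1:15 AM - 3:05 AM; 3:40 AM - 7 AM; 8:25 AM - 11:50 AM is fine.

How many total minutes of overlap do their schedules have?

Oliver in UTC: 08:05-12:40, 13:00-18:15 (add 3h to convert from UTC-3).
Nadia in UTC: 08:05-09:40, 10:40-17:45 (add 7h to convert from UTC-7).
Erik in UTC: 09:15-19:00 (subtract 5h to convert from UTC+5).
Tomás in UTC: 08:00-12:30, 13:40-17:15 (subtract 5h to convert from UTC+5).
Ravi in UTC: 08:25-12:35, 13:10-19:00 (add 4h to convert from UTC-4).
Yosef in UTC: 08:15-10:05, 10:40-14:00, 15:25-18:50 (add 7h to convert from UTC-7).
Oliver ∩ Nadia: 08:05-09:40, 10:40-12:40, 13:00-17:45.
Oliver ∩ Nadia ∩ Erik: 09:15-09:40, 10:40-12:40, 13:00-17:45.
Oliver ∩ Nadia ∩ Erik ∩ Tomás: 09:15-09:40, 10:40-12:30, 13:40-17:15.
Oliver ∩ Nadia ∩ Erik ∩ Tomás ∩ Ravi: 09:15-09:40, 10:40-12:30, 13:40-17:15.
Oliver ∩ Nadia ∩ Erik ∩ Tomás ∩ Ravi ∩ Yosef: 09:15-09:40, 10:40-12:30, 13:40-14:00, 15:25-17:15.
Summing the common windows: 25 + 110 + 20 + 110 = 265 minutes.

265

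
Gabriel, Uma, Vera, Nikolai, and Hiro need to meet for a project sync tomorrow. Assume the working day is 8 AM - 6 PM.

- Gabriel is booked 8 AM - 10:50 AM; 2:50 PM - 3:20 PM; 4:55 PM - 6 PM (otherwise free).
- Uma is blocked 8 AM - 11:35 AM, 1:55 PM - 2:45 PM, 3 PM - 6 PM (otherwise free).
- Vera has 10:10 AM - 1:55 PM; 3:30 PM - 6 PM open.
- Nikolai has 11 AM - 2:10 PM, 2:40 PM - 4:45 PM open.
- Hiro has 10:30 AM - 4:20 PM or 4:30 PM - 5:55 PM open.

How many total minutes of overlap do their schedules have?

Gabriel free: 10:50-14:50, 15:20-16:55 (invert busy blocks within the working day).
Uma free: 11:35-13:55, 14:45-15:00 (invert busy blocks within the working day).
Vera free: 10:10-13:55, 15:30-18:00.
Nikolai free: 11:00-14:10, 14:40-16:45.
Hiro free: 10:30-16:20, 16:30-17:55.
Gabriel ∩ Uma: 11:35-13:55, 14:45-14:50.
Gabriel ∩ Uma ∩ Vera: 11:35-13:55.
Gabriel ∩ Uma ∩ Vera ∩ Nikolai: 11:35-13:55.
Gabriel ∩ Uma ∩ Vera ∩ Nikolai ∩ Hiro: 11:35-13:55.
That's a single block of 140 minutes.

140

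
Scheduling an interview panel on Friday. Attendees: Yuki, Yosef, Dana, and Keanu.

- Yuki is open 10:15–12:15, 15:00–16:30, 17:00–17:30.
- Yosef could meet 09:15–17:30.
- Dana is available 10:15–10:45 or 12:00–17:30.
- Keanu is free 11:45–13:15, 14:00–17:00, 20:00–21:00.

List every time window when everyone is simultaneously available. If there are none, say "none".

Yuki ∩ Yosef: 10:15-12:15, 15:00-16:30, 17:00-17:30.
Yuki ∩ Yosef ∩ Dana: 10:15-10:45, 12:00-12:15, 15:00-16:30, 17:00-17:30.
Yuki ∩ Yosef ∩ Dana ∩ Keanu: 12:00-12:15, 15:00-16:30.

12:00-12:15, 15:00-16:30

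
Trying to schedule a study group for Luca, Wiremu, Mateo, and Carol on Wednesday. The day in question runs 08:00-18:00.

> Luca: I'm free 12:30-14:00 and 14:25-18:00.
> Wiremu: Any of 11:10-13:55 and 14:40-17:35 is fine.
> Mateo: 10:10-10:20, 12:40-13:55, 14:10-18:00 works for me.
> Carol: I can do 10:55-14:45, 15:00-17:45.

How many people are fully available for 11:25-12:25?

2

Wiremu and Carol can make the full 11:25-12:25 slot — that's 2.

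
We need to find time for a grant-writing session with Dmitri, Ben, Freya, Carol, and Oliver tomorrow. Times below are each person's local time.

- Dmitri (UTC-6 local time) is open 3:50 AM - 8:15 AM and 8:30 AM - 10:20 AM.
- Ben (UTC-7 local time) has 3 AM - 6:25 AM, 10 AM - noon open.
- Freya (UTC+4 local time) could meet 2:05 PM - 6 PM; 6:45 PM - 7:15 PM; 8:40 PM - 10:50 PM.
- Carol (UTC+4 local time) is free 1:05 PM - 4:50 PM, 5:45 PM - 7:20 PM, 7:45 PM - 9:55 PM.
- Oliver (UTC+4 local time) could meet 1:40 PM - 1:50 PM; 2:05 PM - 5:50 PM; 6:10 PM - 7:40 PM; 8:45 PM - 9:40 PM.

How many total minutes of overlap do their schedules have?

165

Dmitri in UTC: 09:50-14:15, 14:30-16:20 (add 6h to convert from UTC-6).
Ben in UTC: 10:00-13:25, 17:00-19:00 (add 7h to convert from UTC-7).
Freya in UTC: 10:05-14:00, 14:45-15:15, 16:40-18:50 (subtract 4h to convert from UTC+4).
Carol in UTC: 09:05-12:50, 13:45-15:20, 15:45-17:55 (subtract 4h to convert from UTC+4).
Oliver in UTC: 09:40-09:50, 10:05-13:50, 14:10-15:40, 16:45-17:40 (subtract 4h to convert from UTC+4).
Dmitri ∩ Ben: 10:00-13:25.
Dmitri ∩ Ben ∩ Freya: 10:05-13:25.
Dmitri ∩ Ben ∩ Freya ∩ Carol: 10:05-12:50.
Dmitri ∩ Ben ∩ Freya ∩ Carol ∩ Oliver: 10:05-12:50.
That's a single block of 165 minutes.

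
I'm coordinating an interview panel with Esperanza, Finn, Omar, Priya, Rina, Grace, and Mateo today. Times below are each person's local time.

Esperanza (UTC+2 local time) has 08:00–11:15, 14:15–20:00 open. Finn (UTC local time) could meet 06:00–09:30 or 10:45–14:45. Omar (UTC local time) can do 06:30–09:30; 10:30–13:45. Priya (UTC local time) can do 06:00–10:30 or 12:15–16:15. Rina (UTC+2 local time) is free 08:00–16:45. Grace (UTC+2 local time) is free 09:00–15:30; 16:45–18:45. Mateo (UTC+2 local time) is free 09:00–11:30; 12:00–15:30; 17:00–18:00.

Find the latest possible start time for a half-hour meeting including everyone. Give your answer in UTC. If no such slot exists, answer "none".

13:00

Esperanza in UTC: 06:00-09:15, 12:15-18:00 (subtract 2h to convert from UTC+2).
Finn in UTC: 06:00-09:30, 10:45-14:45.
Omar in UTC: 06:30-09:30, 10:30-13:45.
Priya in UTC: 06:00-10:30, 12:15-16:15.
Rina in UTC: 06:00-14:45 (subtract 2h to convert from UTC+2).
Grace in UTC: 07:00-13:30, 14:45-16:45 (subtract 2h to convert from UTC+2).
Mateo in UTC: 07:00-09:30, 10:00-13:30, 15:00-16:00 (subtract 2h to convert from UTC+2).
Esperanza ∩ Finn: 06:00-09:15, 12:15-14:45.
Esperanza ∩ Finn ∩ Omar: 06:30-09:15, 12:15-13:45.
Esperanza ∩ Finn ∩ Omar ∩ Priya: 06:30-09:15, 12:15-13:45.
Esperanza ∩ Finn ∩ Omar ∩ Priya ∩ Rina: 06:30-09:15, 12:15-13:45.
Esperanza ∩ Finn ∩ Omar ∩ Priya ∩ Rina ∩ Grace: 07:00-09:15, 12:15-13:30.
Esperanza ∩ Finn ∩ Omar ∩ Priya ∩ Rina ∩ Grace ∩ Mateo: 07:00-09:15, 12:15-13:30.
The last common window of at least 30 minutes is 12:15-13:30; a 30-minute meeting can start as late as 13:00 and still end by 13:30.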